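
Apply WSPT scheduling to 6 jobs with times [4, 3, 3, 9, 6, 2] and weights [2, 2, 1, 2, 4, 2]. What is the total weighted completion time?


Compute p/w ratios and sort ascending (WSPT): [(2, 2), (3, 2), (6, 4), (4, 2), (3, 1), (9, 2)]
Compute weighted completion times:
  Job (p=2,w=2): C=2, w*C=2*2=4
  Job (p=3,w=2): C=5, w*C=2*5=10
  Job (p=6,w=4): C=11, w*C=4*11=44
  Job (p=4,w=2): C=15, w*C=2*15=30
  Job (p=3,w=1): C=18, w*C=1*18=18
  Job (p=9,w=2): C=27, w*C=2*27=54
Total weighted completion time = 160

160


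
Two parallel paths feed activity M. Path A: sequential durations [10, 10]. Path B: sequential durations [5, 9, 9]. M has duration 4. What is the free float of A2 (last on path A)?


ES(A2) = sum of predecessors on chain A = 10
EF(A2) = ES + duration = 10 + 10 = 20
Successor of A2 is M. ES(M) = max(sum(A), sum(B)) = max(20, 23) = 23
Free float = ES(successor) - EF(current) = 23 - 20 = 3

3


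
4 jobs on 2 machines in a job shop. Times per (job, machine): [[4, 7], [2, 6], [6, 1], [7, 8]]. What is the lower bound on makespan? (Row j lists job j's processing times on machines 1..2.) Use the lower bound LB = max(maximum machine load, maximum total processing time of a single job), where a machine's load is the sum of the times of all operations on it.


Machine loads:
  Machine 1: 4 + 2 + 6 + 7 = 19
  Machine 2: 7 + 6 + 1 + 8 = 22
Max machine load = 22
Job totals:
  Job 1: 11
  Job 2: 8
  Job 3: 7
  Job 4: 15
Max job total = 15
Lower bound = max(22, 15) = 22

22


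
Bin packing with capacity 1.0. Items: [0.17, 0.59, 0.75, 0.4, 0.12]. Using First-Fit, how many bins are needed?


Place items sequentially using First-Fit:
  Item 0.17 -> new Bin 1
  Item 0.59 -> Bin 1 (now 0.76)
  Item 0.75 -> new Bin 2
  Item 0.4 -> new Bin 3
  Item 0.12 -> Bin 1 (now 0.88)
Total bins used = 3

3


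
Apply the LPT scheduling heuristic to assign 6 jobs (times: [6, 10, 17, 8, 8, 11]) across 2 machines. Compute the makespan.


Sort jobs in decreasing order (LPT): [17, 11, 10, 8, 8, 6]
Assign each job to the least loaded machine:
  Machine 1: jobs [17, 8, 6], load = 31
  Machine 2: jobs [11, 10, 8], load = 29
Makespan = max load = 31

31


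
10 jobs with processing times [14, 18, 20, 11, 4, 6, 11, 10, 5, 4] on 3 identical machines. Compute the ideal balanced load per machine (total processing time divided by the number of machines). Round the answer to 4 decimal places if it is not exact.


Total processing time = 14 + 18 + 20 + 11 + 4 + 6 + 11 + 10 + 5 + 4 = 103
Number of machines = 3
Ideal balanced load = 103 / 3 = 34.3333

34.3333


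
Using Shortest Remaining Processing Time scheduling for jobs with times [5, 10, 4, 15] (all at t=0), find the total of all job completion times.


Since all jobs arrive at t=0, SRPT equals SPT ordering.
SPT order: [4, 5, 10, 15]
Completion times:
  Job 1: p=4, C=4
  Job 2: p=5, C=9
  Job 3: p=10, C=19
  Job 4: p=15, C=34
Total completion time = 4 + 9 + 19 + 34 = 66

66


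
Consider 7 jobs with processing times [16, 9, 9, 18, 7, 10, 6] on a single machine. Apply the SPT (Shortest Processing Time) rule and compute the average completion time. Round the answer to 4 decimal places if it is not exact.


Sort jobs by processing time (SPT order): [6, 7, 9, 9, 10, 16, 18]
Compute completion times sequentially:
  Job 1: processing = 6, completes at 6
  Job 2: processing = 7, completes at 13
  Job 3: processing = 9, completes at 22
  Job 4: processing = 9, completes at 31
  Job 5: processing = 10, completes at 41
  Job 6: processing = 16, completes at 57
  Job 7: processing = 18, completes at 75
Sum of completion times = 245
Average completion time = 245/7 = 35.0

35.0


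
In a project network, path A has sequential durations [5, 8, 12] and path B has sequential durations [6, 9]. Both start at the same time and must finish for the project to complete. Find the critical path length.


Path A total = 5 + 8 + 12 = 25
Path B total = 6 + 9 = 15
Critical path = longest path = max(25, 15) = 25

25


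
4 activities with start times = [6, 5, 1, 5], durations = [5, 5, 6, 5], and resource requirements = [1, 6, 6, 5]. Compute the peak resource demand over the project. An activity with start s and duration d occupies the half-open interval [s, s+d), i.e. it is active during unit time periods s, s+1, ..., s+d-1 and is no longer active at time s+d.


Each activity i is active on [start_i, start_i + duration_i).
Compute total resource usage per time slot:
  t=0: active resources = [], total = 0
  t=1: active resources = [6], total = 6
  t=2: active resources = [6], total = 6
  t=3: active resources = [6], total = 6
  t=4: active resources = [6], total = 6
  t=5: active resources = [6, 6, 5], total = 17
  t=6: active resources = [1, 6, 6, 5], total = 18
  t=7: active resources = [1, 6, 5], total = 12
  t=8: active resources = [1, 6, 5], total = 12
  t=9: active resources = [1, 6, 5], total = 12
  t=10: active resources = [1], total = 1
Peak resource demand = 18

18


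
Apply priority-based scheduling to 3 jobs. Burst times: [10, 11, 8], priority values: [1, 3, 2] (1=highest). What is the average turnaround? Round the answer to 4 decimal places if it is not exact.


Sort by priority (ascending = highest first):
Order: [(1, 10), (2, 8), (3, 11)]
Completion times:
  Priority 1, burst=10, C=10
  Priority 2, burst=8, C=18
  Priority 3, burst=11, C=29
Average turnaround = 57/3 = 19.0

19.0


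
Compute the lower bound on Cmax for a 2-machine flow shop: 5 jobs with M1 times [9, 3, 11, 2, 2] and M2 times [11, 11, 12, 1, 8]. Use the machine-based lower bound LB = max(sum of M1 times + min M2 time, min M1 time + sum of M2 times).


LB1 = sum(M1 times) + min(M2 times) = 27 + 1 = 28
LB2 = min(M1 times) + sum(M2 times) = 2 + 43 = 45
Lower bound = max(LB1, LB2) = max(28, 45) = 45

45


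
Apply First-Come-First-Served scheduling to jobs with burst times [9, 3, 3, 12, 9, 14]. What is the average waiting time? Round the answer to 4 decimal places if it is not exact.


FCFS order (as given): [9, 3, 3, 12, 9, 14]
Waiting times:
  Job 1: wait = 0
  Job 2: wait = 9
  Job 3: wait = 12
  Job 4: wait = 15
  Job 5: wait = 27
  Job 6: wait = 36
Sum of waiting times = 99
Average waiting time = 99/6 = 16.5

16.5


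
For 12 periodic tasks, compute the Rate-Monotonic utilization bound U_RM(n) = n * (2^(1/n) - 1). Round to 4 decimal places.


Compute 2^(1/12) = 1.0594630944
Subtract 1: 1.0594630944 - 1 = 0.0594630944
Multiply by n: 12 * 0.0594630944 = 0.7135571328
Round to 4 dp: 0.7136

0.7136


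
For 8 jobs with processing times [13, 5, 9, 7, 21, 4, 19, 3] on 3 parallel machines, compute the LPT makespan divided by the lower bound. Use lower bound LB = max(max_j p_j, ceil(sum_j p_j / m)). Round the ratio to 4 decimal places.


LPT order: [21, 19, 13, 9, 7, 5, 4, 3]
Machine loads after assignment: [29, 26, 26]
LPT makespan = 29
Lower bound = max(max_job, ceil(total/3)) = max(21, 27) = 27
Ratio = 29 / 27 = 1.0741

1.0741


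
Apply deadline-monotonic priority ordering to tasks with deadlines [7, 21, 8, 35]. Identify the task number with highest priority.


Sort tasks by relative deadline (ascending):
  Task 1: deadline = 7
  Task 3: deadline = 8
  Task 2: deadline = 21
  Task 4: deadline = 35
Priority order (highest first): [1, 3, 2, 4]
Highest priority task = 1

1


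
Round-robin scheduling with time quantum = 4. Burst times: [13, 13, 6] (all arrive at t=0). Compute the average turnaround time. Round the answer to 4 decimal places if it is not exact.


Time quantum = 4
Execution trace:
  J1 runs 4 units, time = 4
  J2 runs 4 units, time = 8
  J3 runs 4 units, time = 12
  J1 runs 4 units, time = 16
  J2 runs 4 units, time = 20
  J3 runs 2 units, time = 22
  J1 runs 4 units, time = 26
  J2 runs 4 units, time = 30
  J1 runs 1 units, time = 31
  J2 runs 1 units, time = 32
Finish times: [31, 32, 22]
Average turnaround = 85/3 = 28.3333

28.3333


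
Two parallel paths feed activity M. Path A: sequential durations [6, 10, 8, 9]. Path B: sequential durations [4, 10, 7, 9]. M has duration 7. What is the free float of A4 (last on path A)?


ES(A4) = sum of predecessors on chain A = 24
EF(A4) = ES + duration = 24 + 9 = 33
Successor of A4 is M. ES(M) = max(sum(A), sum(B)) = max(33, 30) = 33
Free float = ES(successor) - EF(current) = 33 - 33 = 0

0


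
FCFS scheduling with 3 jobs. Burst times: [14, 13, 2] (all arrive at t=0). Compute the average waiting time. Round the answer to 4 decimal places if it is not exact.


FCFS order (as given): [14, 13, 2]
Waiting times:
  Job 1: wait = 0
  Job 2: wait = 14
  Job 3: wait = 27
Sum of waiting times = 41
Average waiting time = 41/3 = 13.6667

13.6667


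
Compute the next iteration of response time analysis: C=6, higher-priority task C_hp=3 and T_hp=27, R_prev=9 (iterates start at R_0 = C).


R_next = C + ceil(R_prev / T_hp) * C_hp
ceil(9 / 27) = ceil(0.3333) = 1
Interference = 1 * 3 = 3
R_next = 6 + 3 = 9
R_next = R_prev, so the iteration has converged (response time = 9).

9


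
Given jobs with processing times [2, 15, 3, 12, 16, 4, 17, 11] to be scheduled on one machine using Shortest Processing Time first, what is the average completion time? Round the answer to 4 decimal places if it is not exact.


Sort jobs by processing time (SPT order): [2, 3, 4, 11, 12, 15, 16, 17]
Compute completion times sequentially:
  Job 1: processing = 2, completes at 2
  Job 2: processing = 3, completes at 5
  Job 3: processing = 4, completes at 9
  Job 4: processing = 11, completes at 20
  Job 5: processing = 12, completes at 32
  Job 6: processing = 15, completes at 47
  Job 7: processing = 16, completes at 63
  Job 8: processing = 17, completes at 80
Sum of completion times = 258
Average completion time = 258/8 = 32.25

32.25


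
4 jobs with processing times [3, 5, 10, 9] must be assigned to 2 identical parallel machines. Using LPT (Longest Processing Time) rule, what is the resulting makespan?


Sort jobs in decreasing order (LPT): [10, 9, 5, 3]
Assign each job to the least loaded machine:
  Machine 1: jobs [10, 3], load = 13
  Machine 2: jobs [9, 5], load = 14
Makespan = max load = 14

14


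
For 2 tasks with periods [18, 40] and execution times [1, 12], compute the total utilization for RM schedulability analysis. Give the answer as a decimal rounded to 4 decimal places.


Compute individual utilizations (exact fractions):
  Task 1: C/T = 1/18 (approx. 0.0556)
  Task 2: C/T = 12/40 = 3/10 (approx. 0.3)
Total utilization U = 1/18 + 3/10 = 16/45
Rounded to 4 decimal places: U = 0.3556
RM (Liu & Layland) bound for 2 tasks = 0.828427; compare with U = 16/45 (approx. 0.355556)
U <= bound, so schedulable by RM sufficient condition.

0.3556


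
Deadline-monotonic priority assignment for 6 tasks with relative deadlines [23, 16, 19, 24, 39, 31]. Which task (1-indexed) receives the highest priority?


Sort tasks by relative deadline (ascending):
  Task 2: deadline = 16
  Task 3: deadline = 19
  Task 1: deadline = 23
  Task 4: deadline = 24
  Task 6: deadline = 31
  Task 5: deadline = 39
Priority order (highest first): [2, 3, 1, 4, 6, 5]
Highest priority task = 2

2


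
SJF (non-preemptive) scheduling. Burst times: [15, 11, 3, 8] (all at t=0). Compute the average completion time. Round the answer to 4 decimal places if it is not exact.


SJF order (ascending): [3, 8, 11, 15]
Completion times:
  Job 1: burst=3, C=3
  Job 2: burst=8, C=11
  Job 3: burst=11, C=22
  Job 4: burst=15, C=37
Average completion = 73/4 = 18.25

18.25


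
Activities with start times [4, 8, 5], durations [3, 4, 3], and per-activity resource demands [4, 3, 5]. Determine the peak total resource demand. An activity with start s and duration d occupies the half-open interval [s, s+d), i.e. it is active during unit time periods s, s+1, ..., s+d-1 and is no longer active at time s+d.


Each activity i is active on [start_i, start_i + duration_i).
Compute total resource usage per time slot:
  t=0: active resources = [], total = 0
  t=1: active resources = [], total = 0
  t=2: active resources = [], total = 0
  t=3: active resources = [], total = 0
  t=4: active resources = [4], total = 4
  t=5: active resources = [4, 5], total = 9
  t=6: active resources = [4, 5], total = 9
  t=7: active resources = [5], total = 5
  t=8: active resources = [3], total = 3
  t=9: active resources = [3], total = 3
  t=10: active resources = [3], total = 3
  t=11: active resources = [3], total = 3
Peak resource demand = 9

9


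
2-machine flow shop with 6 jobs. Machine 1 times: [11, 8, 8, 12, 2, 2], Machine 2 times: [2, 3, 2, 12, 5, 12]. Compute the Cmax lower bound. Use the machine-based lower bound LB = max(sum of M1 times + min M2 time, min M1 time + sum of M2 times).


LB1 = sum(M1 times) + min(M2 times) = 43 + 2 = 45
LB2 = min(M1 times) + sum(M2 times) = 2 + 36 = 38
Lower bound = max(LB1, LB2) = max(45, 38) = 45

45


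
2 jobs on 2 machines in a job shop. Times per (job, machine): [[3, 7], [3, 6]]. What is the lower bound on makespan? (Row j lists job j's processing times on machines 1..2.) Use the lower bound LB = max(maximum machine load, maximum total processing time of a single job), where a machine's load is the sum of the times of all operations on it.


Machine loads:
  Machine 1: 3 + 3 = 6
  Machine 2: 7 + 6 = 13
Max machine load = 13
Job totals:
  Job 1: 10
  Job 2: 9
Max job total = 10
Lower bound = max(13, 10) = 13

13


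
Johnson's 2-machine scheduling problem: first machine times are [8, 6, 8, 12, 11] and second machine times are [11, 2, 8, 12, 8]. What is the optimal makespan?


Apply Johnson's rule:
  Group 1 (a <= b): [(1, 8, 11), (3, 8, 8), (4, 12, 12)]
  Group 2 (a > b): [(5, 11, 8), (2, 6, 2)]
Optimal job order: [1, 3, 4, 5, 2]
Schedule:
  Job 1: M1 done at 8, M2 done at 19
  Job 3: M1 done at 16, M2 done at 27
  Job 4: M1 done at 28, M2 done at 40
  Job 5: M1 done at 39, M2 done at 48
  Job 2: M1 done at 45, M2 done at 50
Makespan = 50

50


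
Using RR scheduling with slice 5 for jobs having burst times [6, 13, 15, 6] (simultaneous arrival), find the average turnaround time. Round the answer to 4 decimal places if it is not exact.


Time quantum = 5
Execution trace:
  J1 runs 5 units, time = 5
  J2 runs 5 units, time = 10
  J3 runs 5 units, time = 15
  J4 runs 5 units, time = 20
  J1 runs 1 units, time = 21
  J2 runs 5 units, time = 26
  J3 runs 5 units, time = 31
  J4 runs 1 units, time = 32
  J2 runs 3 units, time = 35
  J3 runs 5 units, time = 40
Finish times: [21, 35, 40, 32]
Average turnaround = 128/4 = 32.0

32.0


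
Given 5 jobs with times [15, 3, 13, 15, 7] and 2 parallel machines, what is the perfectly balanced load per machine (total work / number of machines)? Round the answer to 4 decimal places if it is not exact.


Total processing time = 15 + 3 + 13 + 15 + 7 = 53
Number of machines = 2
Ideal balanced load = 53 / 2 = 26.5

26.5


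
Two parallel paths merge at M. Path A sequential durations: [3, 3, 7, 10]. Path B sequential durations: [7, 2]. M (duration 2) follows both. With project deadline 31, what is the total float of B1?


Forward pass: ES(B1) = sum of predecessors on chain B = 0
EF = ES + duration = 0 + 7 = 7
Backward pass: LF(M) = deadline = 31; LS(M) = 31 - 2 = 29
LF(B1) = LS(M) - sum(successors on chain B) = 29 - 2 = 27
LS = LF - duration = 27 - 7 = 20
Total float = LS - ES = 20 - 0 = 20

20


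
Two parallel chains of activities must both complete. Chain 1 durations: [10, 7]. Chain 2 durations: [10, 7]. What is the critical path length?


Path A total = 10 + 7 = 17
Path B total = 10 + 7 = 17
Critical path = longest path = max(17, 17) = 17

17


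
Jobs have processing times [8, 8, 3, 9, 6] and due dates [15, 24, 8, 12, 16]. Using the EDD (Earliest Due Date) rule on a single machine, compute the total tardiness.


Sort by due date (EDD order): [(3, 8), (9, 12), (8, 15), (6, 16), (8, 24)]
Compute completion times and tardiness:
  Job 1: p=3, d=8, C=3, tardiness=max(0,3-8)=0
  Job 2: p=9, d=12, C=12, tardiness=max(0,12-12)=0
  Job 3: p=8, d=15, C=20, tardiness=max(0,20-15)=5
  Job 4: p=6, d=16, C=26, tardiness=max(0,26-16)=10
  Job 5: p=8, d=24, C=34, tardiness=max(0,34-24)=10
Total tardiness = 25

25


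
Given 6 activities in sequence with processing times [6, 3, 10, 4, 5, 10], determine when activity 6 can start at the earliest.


Activity 6 starts after activities 1 through 5 complete.
Predecessor durations: [6, 3, 10, 4, 5]
ES = 6 + 3 + 10 + 4 + 5 = 28

28


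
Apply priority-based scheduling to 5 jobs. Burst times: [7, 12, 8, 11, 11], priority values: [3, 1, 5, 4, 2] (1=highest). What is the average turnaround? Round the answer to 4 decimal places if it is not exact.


Sort by priority (ascending = highest first):
Order: [(1, 12), (2, 11), (3, 7), (4, 11), (5, 8)]
Completion times:
  Priority 1, burst=12, C=12
  Priority 2, burst=11, C=23
  Priority 3, burst=7, C=30
  Priority 4, burst=11, C=41
  Priority 5, burst=8, C=49
Average turnaround = 155/5 = 31.0

31.0


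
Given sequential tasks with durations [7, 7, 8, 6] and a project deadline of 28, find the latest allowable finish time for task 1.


LF(activity 1) = deadline - sum of successor durations
Successors: activities 2 through 4 with durations [7, 8, 6]
Sum of successor durations = 21
LF = 28 - 21 = 7

7


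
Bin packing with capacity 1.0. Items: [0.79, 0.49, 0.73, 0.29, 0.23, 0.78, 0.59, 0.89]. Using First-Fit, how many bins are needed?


Place items sequentially using First-Fit:
  Item 0.79 -> new Bin 1
  Item 0.49 -> new Bin 2
  Item 0.73 -> new Bin 3
  Item 0.29 -> Bin 2 (now 0.78)
  Item 0.23 -> Bin 3 (now 0.96)
  Item 0.78 -> new Bin 4
  Item 0.59 -> new Bin 5
  Item 0.89 -> new Bin 6
Total bins used = 6

6


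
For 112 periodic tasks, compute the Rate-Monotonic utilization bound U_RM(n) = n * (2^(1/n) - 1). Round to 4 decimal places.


Compute 2^(1/112) = 1.0062080044
Subtract 1: 1.0062080044 - 1 = 0.0062080044
Multiply by n: 112 * 0.0062080044 = 0.6952964928
Round to 4 dp: 0.6953

0.6953


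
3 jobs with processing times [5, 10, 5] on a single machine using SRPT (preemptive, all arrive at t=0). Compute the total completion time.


Since all jobs arrive at t=0, SRPT equals SPT ordering.
SPT order: [5, 5, 10]
Completion times:
  Job 1: p=5, C=5
  Job 2: p=5, C=10
  Job 3: p=10, C=20
Total completion time = 5 + 10 + 20 = 35

35


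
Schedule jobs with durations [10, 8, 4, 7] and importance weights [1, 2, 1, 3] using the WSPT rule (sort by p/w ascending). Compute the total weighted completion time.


Compute p/w ratios and sort ascending (WSPT): [(7, 3), (8, 2), (4, 1), (10, 1)]
Compute weighted completion times:
  Job (p=7,w=3): C=7, w*C=3*7=21
  Job (p=8,w=2): C=15, w*C=2*15=30
  Job (p=4,w=1): C=19, w*C=1*19=19
  Job (p=10,w=1): C=29, w*C=1*29=29
Total weighted completion time = 99

99


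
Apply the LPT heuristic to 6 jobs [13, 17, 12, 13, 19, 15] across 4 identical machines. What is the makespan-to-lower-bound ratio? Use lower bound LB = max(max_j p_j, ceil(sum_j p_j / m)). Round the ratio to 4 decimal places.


LPT order: [19, 17, 15, 13, 13, 12]
Machine loads after assignment: [19, 17, 27, 26]
LPT makespan = 27
Lower bound = max(max_job, ceil(total/4)) = max(19, 23) = 23
Ratio = 27 / 23 = 1.1739

1.1739


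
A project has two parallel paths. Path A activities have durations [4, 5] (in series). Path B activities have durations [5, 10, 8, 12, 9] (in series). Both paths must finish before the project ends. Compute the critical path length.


Path A total = 4 + 5 = 9
Path B total = 5 + 10 + 8 + 12 + 9 = 44
Critical path = longest path = max(9, 44) = 44

44


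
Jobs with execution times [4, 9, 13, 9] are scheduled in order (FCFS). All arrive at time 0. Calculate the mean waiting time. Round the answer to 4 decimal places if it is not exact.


FCFS order (as given): [4, 9, 13, 9]
Waiting times:
  Job 1: wait = 0
  Job 2: wait = 4
  Job 3: wait = 13
  Job 4: wait = 26
Sum of waiting times = 43
Average waiting time = 43/4 = 10.75

10.75


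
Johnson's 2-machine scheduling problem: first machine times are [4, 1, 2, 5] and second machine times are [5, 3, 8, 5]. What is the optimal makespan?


Apply Johnson's rule:
  Group 1 (a <= b): [(2, 1, 3), (3, 2, 8), (1, 4, 5), (4, 5, 5)]
  Group 2 (a > b): []
Optimal job order: [2, 3, 1, 4]
Schedule:
  Job 2: M1 done at 1, M2 done at 4
  Job 3: M1 done at 3, M2 done at 12
  Job 1: M1 done at 7, M2 done at 17
  Job 4: M1 done at 12, M2 done at 22
Makespan = 22

22


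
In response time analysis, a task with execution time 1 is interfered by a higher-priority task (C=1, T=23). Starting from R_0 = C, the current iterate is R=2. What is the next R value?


R_next = C + ceil(R_prev / T_hp) * C_hp
ceil(2 / 23) = ceil(0.087) = 1
Interference = 1 * 1 = 1
R_next = 1 + 1 = 2
R_next = R_prev, so the iteration has converged (response time = 2).

2


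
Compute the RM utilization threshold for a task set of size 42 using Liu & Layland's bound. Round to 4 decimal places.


Compute 2^(1/42) = 1.0166404394
Subtract 1: 1.0166404394 - 1 = 0.0166404394
Multiply by n: 42 * 0.0166404394 = 0.6988984548
Round to 4 dp: 0.6989

0.6989


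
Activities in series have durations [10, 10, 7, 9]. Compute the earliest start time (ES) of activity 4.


Activity 4 starts after activities 1 through 3 complete.
Predecessor durations: [10, 10, 7]
ES = 10 + 10 + 7 = 27

27


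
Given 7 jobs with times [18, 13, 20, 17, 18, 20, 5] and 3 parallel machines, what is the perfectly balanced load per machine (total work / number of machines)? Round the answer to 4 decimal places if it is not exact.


Total processing time = 18 + 13 + 20 + 17 + 18 + 20 + 5 = 111
Number of machines = 3
Ideal balanced load = 111 / 3 = 37.0

37.0


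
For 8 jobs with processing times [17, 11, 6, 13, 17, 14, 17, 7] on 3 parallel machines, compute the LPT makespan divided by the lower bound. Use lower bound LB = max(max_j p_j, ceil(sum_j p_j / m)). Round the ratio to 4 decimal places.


LPT order: [17, 17, 17, 14, 13, 11, 7, 6]
Machine loads after assignment: [31, 36, 35]
LPT makespan = 36
Lower bound = max(max_job, ceil(total/3)) = max(17, 34) = 34
Ratio = 36 / 34 = 1.0588

1.0588


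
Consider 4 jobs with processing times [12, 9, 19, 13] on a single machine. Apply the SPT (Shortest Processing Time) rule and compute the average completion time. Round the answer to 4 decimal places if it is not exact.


Sort jobs by processing time (SPT order): [9, 12, 13, 19]
Compute completion times sequentially:
  Job 1: processing = 9, completes at 9
  Job 2: processing = 12, completes at 21
  Job 3: processing = 13, completes at 34
  Job 4: processing = 19, completes at 53
Sum of completion times = 117
Average completion time = 117/4 = 29.25

29.25


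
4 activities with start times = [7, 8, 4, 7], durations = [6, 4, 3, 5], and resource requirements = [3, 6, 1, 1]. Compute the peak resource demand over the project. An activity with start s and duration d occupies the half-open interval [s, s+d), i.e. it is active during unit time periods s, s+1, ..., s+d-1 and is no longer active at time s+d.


Each activity i is active on [start_i, start_i + duration_i).
Compute total resource usage per time slot:
  t=0: active resources = [], total = 0
  t=1: active resources = [], total = 0
  t=2: active resources = [], total = 0
  t=3: active resources = [], total = 0
  t=4: active resources = [1], total = 1
  t=5: active resources = [1], total = 1
  t=6: active resources = [1], total = 1
  t=7: active resources = [3, 1], total = 4
  t=8: active resources = [3, 6, 1], total = 10
  t=9: active resources = [3, 6, 1], total = 10
  t=10: active resources = [3, 6, 1], total = 10
  t=11: active resources = [3, 6, 1], total = 10
  t=12: active resources = [3], total = 3
Peak resource demand = 10

10


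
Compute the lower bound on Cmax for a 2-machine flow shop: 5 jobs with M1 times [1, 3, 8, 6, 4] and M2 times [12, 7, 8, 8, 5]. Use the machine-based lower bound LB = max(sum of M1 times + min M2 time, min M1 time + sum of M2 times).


LB1 = sum(M1 times) + min(M2 times) = 22 + 5 = 27
LB2 = min(M1 times) + sum(M2 times) = 1 + 40 = 41
Lower bound = max(LB1, LB2) = max(27, 41) = 41

41


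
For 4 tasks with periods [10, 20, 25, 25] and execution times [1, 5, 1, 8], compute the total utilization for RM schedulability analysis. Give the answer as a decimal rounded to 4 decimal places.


Compute individual utilizations (exact fractions):
  Task 1: C/T = 1/10 (approx. 0.1)
  Task 2: C/T = 5/20 = 1/4 (approx. 0.25)
  Task 3: C/T = 1/25 (approx. 0.04)
  Task 4: C/T = 8/25 (approx. 0.32)
Total utilization U = 1/10 + 1/4 + 1/25 + 8/25 = 71/100
Rounded to 4 decimal places: U = 0.7100
RM (Liu & Layland) bound for 4 tasks = 0.756828; compare with U = 71/100 (approx. 0.710000)
U <= bound, so schedulable by RM sufficient condition.

0.7100


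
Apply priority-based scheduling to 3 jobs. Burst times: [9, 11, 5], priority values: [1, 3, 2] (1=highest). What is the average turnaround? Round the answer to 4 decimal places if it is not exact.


Sort by priority (ascending = highest first):
Order: [(1, 9), (2, 5), (3, 11)]
Completion times:
  Priority 1, burst=9, C=9
  Priority 2, burst=5, C=14
  Priority 3, burst=11, C=25
Average turnaround = 48/3 = 16.0

16.0


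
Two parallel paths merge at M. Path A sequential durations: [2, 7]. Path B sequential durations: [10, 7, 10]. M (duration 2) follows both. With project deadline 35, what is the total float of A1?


Forward pass: ES(A1) = sum of predecessors on chain A = 0
EF = ES + duration = 0 + 2 = 2
Backward pass: LF(M) = deadline = 35; LS(M) = 35 - 2 = 33
LF(A1) = LS(M) - sum(successors on chain A) = 33 - 7 = 26
LS = LF - duration = 26 - 2 = 24
Total float = LS - ES = 24 - 0 = 24

24


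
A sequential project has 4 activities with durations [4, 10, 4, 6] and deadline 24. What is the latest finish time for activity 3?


LF(activity 3) = deadline - sum of successor durations
Successors: activities 4 through 4 with durations [6]
Sum of successor durations = 6
LF = 24 - 6 = 18

18


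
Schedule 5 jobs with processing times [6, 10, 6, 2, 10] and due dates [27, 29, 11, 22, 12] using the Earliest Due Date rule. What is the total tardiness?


Sort by due date (EDD order): [(6, 11), (10, 12), (2, 22), (6, 27), (10, 29)]
Compute completion times and tardiness:
  Job 1: p=6, d=11, C=6, tardiness=max(0,6-11)=0
  Job 2: p=10, d=12, C=16, tardiness=max(0,16-12)=4
  Job 3: p=2, d=22, C=18, tardiness=max(0,18-22)=0
  Job 4: p=6, d=27, C=24, tardiness=max(0,24-27)=0
  Job 5: p=10, d=29, C=34, tardiness=max(0,34-29)=5
Total tardiness = 9

9


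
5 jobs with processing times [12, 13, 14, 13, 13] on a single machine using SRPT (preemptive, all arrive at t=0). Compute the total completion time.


Since all jobs arrive at t=0, SRPT equals SPT ordering.
SPT order: [12, 13, 13, 13, 14]
Completion times:
  Job 1: p=12, C=12
  Job 2: p=13, C=25
  Job 3: p=13, C=38
  Job 4: p=13, C=51
  Job 5: p=14, C=65
Total completion time = 12 + 25 + 38 + 51 + 65 = 191

191


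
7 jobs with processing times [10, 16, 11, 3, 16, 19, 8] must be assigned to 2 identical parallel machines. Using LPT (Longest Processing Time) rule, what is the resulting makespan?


Sort jobs in decreasing order (LPT): [19, 16, 16, 11, 10, 8, 3]
Assign each job to the least loaded machine:
  Machine 1: jobs [19, 11, 10, 3], load = 43
  Machine 2: jobs [16, 16, 8], load = 40
Makespan = max load = 43

43


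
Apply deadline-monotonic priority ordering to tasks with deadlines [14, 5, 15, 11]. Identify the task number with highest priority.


Sort tasks by relative deadline (ascending):
  Task 2: deadline = 5
  Task 4: deadline = 11
  Task 1: deadline = 14
  Task 3: deadline = 15
Priority order (highest first): [2, 4, 1, 3]
Highest priority task = 2

2


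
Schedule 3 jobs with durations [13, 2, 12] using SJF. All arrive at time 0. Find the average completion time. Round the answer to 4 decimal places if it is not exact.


SJF order (ascending): [2, 12, 13]
Completion times:
  Job 1: burst=2, C=2
  Job 2: burst=12, C=14
  Job 3: burst=13, C=27
Average completion = 43/3 = 14.3333

14.3333


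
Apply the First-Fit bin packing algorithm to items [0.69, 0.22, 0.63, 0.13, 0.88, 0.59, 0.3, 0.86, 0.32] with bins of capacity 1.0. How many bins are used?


Place items sequentially using First-Fit:
  Item 0.69 -> new Bin 1
  Item 0.22 -> Bin 1 (now 0.91)
  Item 0.63 -> new Bin 2
  Item 0.13 -> Bin 2 (now 0.76)
  Item 0.88 -> new Bin 3
  Item 0.59 -> new Bin 4
  Item 0.3 -> Bin 4 (now 0.89)
  Item 0.86 -> new Bin 5
  Item 0.32 -> new Bin 6
Total bins used = 6

6


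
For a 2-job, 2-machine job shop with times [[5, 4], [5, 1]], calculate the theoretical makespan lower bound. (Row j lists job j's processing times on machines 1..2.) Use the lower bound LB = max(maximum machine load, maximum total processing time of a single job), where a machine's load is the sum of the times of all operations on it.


Machine loads:
  Machine 1: 5 + 5 = 10
  Machine 2: 4 + 1 = 5
Max machine load = 10
Job totals:
  Job 1: 9
  Job 2: 6
Max job total = 9
Lower bound = max(10, 9) = 10

10


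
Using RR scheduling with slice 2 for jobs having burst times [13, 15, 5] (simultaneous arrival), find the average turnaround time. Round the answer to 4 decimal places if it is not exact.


Time quantum = 2
Execution trace:
  J1 runs 2 units, time = 2
  J2 runs 2 units, time = 4
  J3 runs 2 units, time = 6
  J1 runs 2 units, time = 8
  J2 runs 2 units, time = 10
  J3 runs 2 units, time = 12
  J1 runs 2 units, time = 14
  J2 runs 2 units, time = 16
  J3 runs 1 units, time = 17
  J1 runs 2 units, time = 19
  J2 runs 2 units, time = 21
  J1 runs 2 units, time = 23
  J2 runs 2 units, time = 25
  J1 runs 2 units, time = 27
  J2 runs 2 units, time = 29
  J1 runs 1 units, time = 30
  J2 runs 2 units, time = 32
  J2 runs 1 units, time = 33
Finish times: [30, 33, 17]
Average turnaround = 80/3 = 26.6667

26.6667


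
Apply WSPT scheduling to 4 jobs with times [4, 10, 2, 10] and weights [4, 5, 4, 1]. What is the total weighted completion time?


Compute p/w ratios and sort ascending (WSPT): [(2, 4), (4, 4), (10, 5), (10, 1)]
Compute weighted completion times:
  Job (p=2,w=4): C=2, w*C=4*2=8
  Job (p=4,w=4): C=6, w*C=4*6=24
  Job (p=10,w=5): C=16, w*C=5*16=80
  Job (p=10,w=1): C=26, w*C=1*26=26
Total weighted completion time = 138

138


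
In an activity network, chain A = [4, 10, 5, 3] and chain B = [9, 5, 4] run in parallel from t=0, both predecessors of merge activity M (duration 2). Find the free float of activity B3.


ES(B3) = sum of predecessors on chain B = 14
EF(B3) = ES + duration = 14 + 4 = 18
Successor of B3 is M. ES(M) = max(sum(A), sum(B)) = max(22, 18) = 22
Free float = ES(successor) - EF(current) = 22 - 18 = 4

4


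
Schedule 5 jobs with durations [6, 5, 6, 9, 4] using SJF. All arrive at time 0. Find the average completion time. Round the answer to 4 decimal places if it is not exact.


SJF order (ascending): [4, 5, 6, 6, 9]
Completion times:
  Job 1: burst=4, C=4
  Job 2: burst=5, C=9
  Job 3: burst=6, C=15
  Job 4: burst=6, C=21
  Job 5: burst=9, C=30
Average completion = 79/5 = 15.8

15.8


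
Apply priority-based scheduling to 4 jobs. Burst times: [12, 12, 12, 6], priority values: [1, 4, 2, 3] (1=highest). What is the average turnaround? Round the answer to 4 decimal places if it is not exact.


Sort by priority (ascending = highest first):
Order: [(1, 12), (2, 12), (3, 6), (4, 12)]
Completion times:
  Priority 1, burst=12, C=12
  Priority 2, burst=12, C=24
  Priority 3, burst=6, C=30
  Priority 4, burst=12, C=42
Average turnaround = 108/4 = 27.0

27.0


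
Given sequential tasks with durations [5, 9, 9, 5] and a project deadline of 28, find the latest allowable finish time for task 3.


LF(activity 3) = deadline - sum of successor durations
Successors: activities 4 through 4 with durations [5]
Sum of successor durations = 5
LF = 28 - 5 = 23

23


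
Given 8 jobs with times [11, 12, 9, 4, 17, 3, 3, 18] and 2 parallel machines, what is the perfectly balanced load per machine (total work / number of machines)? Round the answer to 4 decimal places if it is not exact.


Total processing time = 11 + 12 + 9 + 4 + 17 + 3 + 3 + 18 = 77
Number of machines = 2
Ideal balanced load = 77 / 2 = 38.5

38.5


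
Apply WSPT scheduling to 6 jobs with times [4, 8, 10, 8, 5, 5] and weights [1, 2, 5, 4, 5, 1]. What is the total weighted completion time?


Compute p/w ratios and sort ascending (WSPT): [(5, 5), (10, 5), (8, 4), (4, 1), (8, 2), (5, 1)]
Compute weighted completion times:
  Job (p=5,w=5): C=5, w*C=5*5=25
  Job (p=10,w=5): C=15, w*C=5*15=75
  Job (p=8,w=4): C=23, w*C=4*23=92
  Job (p=4,w=1): C=27, w*C=1*27=27
  Job (p=8,w=2): C=35, w*C=2*35=70
  Job (p=5,w=1): C=40, w*C=1*40=40
Total weighted completion time = 329

329


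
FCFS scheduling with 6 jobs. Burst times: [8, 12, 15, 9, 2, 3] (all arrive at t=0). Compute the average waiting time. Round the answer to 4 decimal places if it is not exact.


FCFS order (as given): [8, 12, 15, 9, 2, 3]
Waiting times:
  Job 1: wait = 0
  Job 2: wait = 8
  Job 3: wait = 20
  Job 4: wait = 35
  Job 5: wait = 44
  Job 6: wait = 46
Sum of waiting times = 153
Average waiting time = 153/6 = 25.5

25.5


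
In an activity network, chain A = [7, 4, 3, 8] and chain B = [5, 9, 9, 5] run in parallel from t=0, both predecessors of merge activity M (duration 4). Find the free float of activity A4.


ES(A4) = sum of predecessors on chain A = 14
EF(A4) = ES + duration = 14 + 8 = 22
Successor of A4 is M. ES(M) = max(sum(A), sum(B)) = max(22, 28) = 28
Free float = ES(successor) - EF(current) = 28 - 22 = 6

6


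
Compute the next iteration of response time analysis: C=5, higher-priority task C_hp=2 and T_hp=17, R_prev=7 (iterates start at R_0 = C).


R_next = C + ceil(R_prev / T_hp) * C_hp
ceil(7 / 17) = ceil(0.4118) = 1
Interference = 1 * 2 = 2
R_next = 5 + 2 = 7
R_next = R_prev, so the iteration has converged (response time = 7).

7


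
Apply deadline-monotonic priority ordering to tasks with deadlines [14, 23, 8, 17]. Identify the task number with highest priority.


Sort tasks by relative deadline (ascending):
  Task 3: deadline = 8
  Task 1: deadline = 14
  Task 4: deadline = 17
  Task 2: deadline = 23
Priority order (highest first): [3, 1, 4, 2]
Highest priority task = 3

3


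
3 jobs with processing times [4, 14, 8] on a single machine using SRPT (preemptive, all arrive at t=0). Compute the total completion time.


Since all jobs arrive at t=0, SRPT equals SPT ordering.
SPT order: [4, 8, 14]
Completion times:
  Job 1: p=4, C=4
  Job 2: p=8, C=12
  Job 3: p=14, C=26
Total completion time = 4 + 12 + 26 = 42

42


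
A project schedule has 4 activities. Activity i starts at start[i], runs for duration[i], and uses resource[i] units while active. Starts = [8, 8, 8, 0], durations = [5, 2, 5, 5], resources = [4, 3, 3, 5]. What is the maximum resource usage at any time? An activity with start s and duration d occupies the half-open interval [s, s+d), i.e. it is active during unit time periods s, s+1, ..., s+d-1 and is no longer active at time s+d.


Each activity i is active on [start_i, start_i + duration_i).
Compute total resource usage per time slot:
  t=0: active resources = [5], total = 5
  t=1: active resources = [5], total = 5
  t=2: active resources = [5], total = 5
  t=3: active resources = [5], total = 5
  t=4: active resources = [5], total = 5
  t=5: active resources = [], total = 0
  t=6: active resources = [], total = 0
  t=7: active resources = [], total = 0
  t=8: active resources = [4, 3, 3], total = 10
  t=9: active resources = [4, 3, 3], total = 10
  t=10: active resources = [4, 3], total = 7
  t=11: active resources = [4, 3], total = 7
  t=12: active resources = [4, 3], total = 7
Peak resource demand = 10

10


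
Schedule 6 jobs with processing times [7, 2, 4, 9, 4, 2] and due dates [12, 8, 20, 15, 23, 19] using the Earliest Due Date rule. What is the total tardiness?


Sort by due date (EDD order): [(2, 8), (7, 12), (9, 15), (2, 19), (4, 20), (4, 23)]
Compute completion times and tardiness:
  Job 1: p=2, d=8, C=2, tardiness=max(0,2-8)=0
  Job 2: p=7, d=12, C=9, tardiness=max(0,9-12)=0
  Job 3: p=9, d=15, C=18, tardiness=max(0,18-15)=3
  Job 4: p=2, d=19, C=20, tardiness=max(0,20-19)=1
  Job 5: p=4, d=20, C=24, tardiness=max(0,24-20)=4
  Job 6: p=4, d=23, C=28, tardiness=max(0,28-23)=5
Total tardiness = 13

13


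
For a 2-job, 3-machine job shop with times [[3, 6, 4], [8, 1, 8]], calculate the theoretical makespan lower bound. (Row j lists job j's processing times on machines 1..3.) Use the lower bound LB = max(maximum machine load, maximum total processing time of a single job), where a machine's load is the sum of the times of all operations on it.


Machine loads:
  Machine 1: 3 + 8 = 11
  Machine 2: 6 + 1 = 7
  Machine 3: 4 + 8 = 12
Max machine load = 12
Job totals:
  Job 1: 13
  Job 2: 17
Max job total = 17
Lower bound = max(12, 17) = 17

17


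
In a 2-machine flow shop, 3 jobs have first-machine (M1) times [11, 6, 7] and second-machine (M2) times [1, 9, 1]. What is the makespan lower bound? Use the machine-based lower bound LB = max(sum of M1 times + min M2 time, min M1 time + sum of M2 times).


LB1 = sum(M1 times) + min(M2 times) = 24 + 1 = 25
LB2 = min(M1 times) + sum(M2 times) = 6 + 11 = 17
Lower bound = max(LB1, LB2) = max(25, 17) = 25

25


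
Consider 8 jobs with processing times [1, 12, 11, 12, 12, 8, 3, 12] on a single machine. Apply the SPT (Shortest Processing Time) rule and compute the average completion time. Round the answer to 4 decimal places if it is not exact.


Sort jobs by processing time (SPT order): [1, 3, 8, 11, 12, 12, 12, 12]
Compute completion times sequentially:
  Job 1: processing = 1, completes at 1
  Job 2: processing = 3, completes at 4
  Job 3: processing = 8, completes at 12
  Job 4: processing = 11, completes at 23
  Job 5: processing = 12, completes at 35
  Job 6: processing = 12, completes at 47
  Job 7: processing = 12, completes at 59
  Job 8: processing = 12, completes at 71
Sum of completion times = 252
Average completion time = 252/8 = 31.5

31.5


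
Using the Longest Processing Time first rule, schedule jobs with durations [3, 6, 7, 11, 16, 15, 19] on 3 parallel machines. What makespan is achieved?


Sort jobs in decreasing order (LPT): [19, 16, 15, 11, 7, 6, 3]
Assign each job to the least loaded machine:
  Machine 1: jobs [19, 6], load = 25
  Machine 2: jobs [16, 7, 3], load = 26
  Machine 3: jobs [15, 11], load = 26
Makespan = max load = 26

26


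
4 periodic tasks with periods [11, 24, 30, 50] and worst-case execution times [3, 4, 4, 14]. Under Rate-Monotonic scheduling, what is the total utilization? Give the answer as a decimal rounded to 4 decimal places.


Compute individual utilizations (exact fractions):
  Task 1: C/T = 3/11 (approx. 0.2727)
  Task 2: C/T = 4/24 = 1/6 (approx. 0.1667)
  Task 3: C/T = 4/30 = 2/15 (approx. 0.1333)
  Task 4: C/T = 14/50 = 7/25 (approx. 0.28)
Total utilization U = 3/11 + 1/6 + 2/15 + 7/25 = 469/550
Rounded to 4 decimal places: U = 0.8527
RM (Liu & Layland) bound for 4 tasks = 0.756828; compare with U = 469/550 (approx. 0.852727)
bound < U <= 1, so the RM sufficient condition is not met (inconclusive; an exact test such as response-time analysis is needed).

0.8527


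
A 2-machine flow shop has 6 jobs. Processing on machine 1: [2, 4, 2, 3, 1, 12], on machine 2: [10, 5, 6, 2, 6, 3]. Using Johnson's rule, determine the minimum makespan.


Apply Johnson's rule:
  Group 1 (a <= b): [(5, 1, 6), (1, 2, 10), (3, 2, 6), (2, 4, 5)]
  Group 2 (a > b): [(6, 12, 3), (4, 3, 2)]
Optimal job order: [5, 1, 3, 2, 6, 4]
Schedule:
  Job 5: M1 done at 1, M2 done at 7
  Job 1: M1 done at 3, M2 done at 17
  Job 3: M1 done at 5, M2 done at 23
  Job 2: M1 done at 9, M2 done at 28
  Job 6: M1 done at 21, M2 done at 31
  Job 4: M1 done at 24, M2 done at 33
Makespan = 33

33


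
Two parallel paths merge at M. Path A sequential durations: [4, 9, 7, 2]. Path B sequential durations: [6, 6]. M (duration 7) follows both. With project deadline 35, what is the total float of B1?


Forward pass: ES(B1) = sum of predecessors on chain B = 0
EF = ES + duration = 0 + 6 = 6
Backward pass: LF(M) = deadline = 35; LS(M) = 35 - 7 = 28
LF(B1) = LS(M) - sum(successors on chain B) = 28 - 6 = 22
LS = LF - duration = 22 - 6 = 16
Total float = LS - ES = 16 - 0 = 16

16
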